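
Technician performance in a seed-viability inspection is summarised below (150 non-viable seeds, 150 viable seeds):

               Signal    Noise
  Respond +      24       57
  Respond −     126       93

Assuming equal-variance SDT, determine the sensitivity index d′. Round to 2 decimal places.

d′ = -0.69

H = 24/150 = 0.1600
FA = 57/150 = 0.3800
z(H) = z(0.1600) = -0.994
z(FA) = z(0.3800) = -0.305
d' = z(H) − z(FA) = -0.994 − (-0.305) = -0.689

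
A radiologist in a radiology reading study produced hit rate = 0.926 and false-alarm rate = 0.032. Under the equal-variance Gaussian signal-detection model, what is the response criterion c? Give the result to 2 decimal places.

z(H) = 1.447
z(FA) = -1.852
c = −½·[z(H) + z(FA)] = −0.5 × (1.447 + (-1.852)) = 0.2025
c > 0: the radiologist has a conservative response bias.

c = 0.20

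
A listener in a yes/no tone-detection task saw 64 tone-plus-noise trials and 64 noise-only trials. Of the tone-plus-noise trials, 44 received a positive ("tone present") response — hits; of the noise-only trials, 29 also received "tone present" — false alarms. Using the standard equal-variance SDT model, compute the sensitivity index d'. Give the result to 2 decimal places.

H = 44/64 = 0.6875
FA = 29/64 = 0.4531
z(H) = z(0.6875) = 0.489
z(FA) = z(0.4531) = -0.118
d' = z(H) − z(FA) = 0.489 − (-0.118) = 0.607

d' = 0.61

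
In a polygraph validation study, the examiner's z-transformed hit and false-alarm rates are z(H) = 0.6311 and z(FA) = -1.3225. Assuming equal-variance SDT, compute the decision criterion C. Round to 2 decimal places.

C = 0.35

c = −½·[z(H) + z(FA)] = −½·(0.6311 + (-1.3225)) = 0.3457
c > 0: the examiner has a conservative response bias.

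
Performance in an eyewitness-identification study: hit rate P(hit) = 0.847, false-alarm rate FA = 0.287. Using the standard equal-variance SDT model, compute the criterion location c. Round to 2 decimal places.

Φ⁻¹(H) = Φ⁻¹(0.847) = 1.024
Φ⁻¹(FA) = Φ⁻¹(0.287) = -0.562
c = −½·[z(H) + z(FA)] = −0.5 × (1.024 + (-0.562)) = -0.231

c = -0.23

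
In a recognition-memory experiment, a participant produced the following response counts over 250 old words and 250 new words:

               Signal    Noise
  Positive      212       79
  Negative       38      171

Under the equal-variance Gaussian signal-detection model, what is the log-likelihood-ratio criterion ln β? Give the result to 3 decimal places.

ln β = -0.414

H = 212/250 = 0.8480
FA = 79/250 = 0.3160
z(H) = 1.0279
z(FA) = -0.4789
ln β = −½·[z(H)² − z(FA)²] = −0.5 × (1.0566 − 0.2293) = -0.41365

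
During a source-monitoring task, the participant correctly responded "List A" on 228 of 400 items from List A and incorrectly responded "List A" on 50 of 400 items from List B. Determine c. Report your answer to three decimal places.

H = 228/400 = 0.5700
FA = 50/400 = 0.1250
z(0.5700) = 0.1764, z(0.1250) = -1.1503
c = −½·[z(H) + z(FA)] = −0.5 × (0.1764 + (-1.1503)) = 0.48695
c > 0: the participant has a conservative response bias.

c = 0.487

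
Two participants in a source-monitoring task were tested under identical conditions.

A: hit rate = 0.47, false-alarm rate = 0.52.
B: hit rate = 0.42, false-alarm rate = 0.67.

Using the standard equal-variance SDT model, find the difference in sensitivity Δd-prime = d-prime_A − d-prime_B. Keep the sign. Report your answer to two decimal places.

Δd-prime = 0.52

A: z(0.47) = -0.075, z(0.52) = 0.050, d' = -0.125
B: z(0.42) = -0.202, z(0.67) = 0.440, d' = -0.642
Δd' = d'_A − d'_B = -0.125 − (-0.642) = 0.517
A has the higher sensitivity.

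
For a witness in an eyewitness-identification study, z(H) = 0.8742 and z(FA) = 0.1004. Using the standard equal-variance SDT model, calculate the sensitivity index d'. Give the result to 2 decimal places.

d' = 0.77

d' = z(H) − z(FA) = 0.8742 − 0.1004 = 0.7738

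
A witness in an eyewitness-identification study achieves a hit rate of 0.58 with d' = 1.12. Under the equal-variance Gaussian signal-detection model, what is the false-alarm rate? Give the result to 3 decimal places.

z(hit rate) = z(0.58) = 0.2019
z(FA) = z(H) − d' = 0.2019 − 1.12 = -0.9181
false-alarm rate = Φ(-0.9181) = 0.1793

false-alarm rate = 0.179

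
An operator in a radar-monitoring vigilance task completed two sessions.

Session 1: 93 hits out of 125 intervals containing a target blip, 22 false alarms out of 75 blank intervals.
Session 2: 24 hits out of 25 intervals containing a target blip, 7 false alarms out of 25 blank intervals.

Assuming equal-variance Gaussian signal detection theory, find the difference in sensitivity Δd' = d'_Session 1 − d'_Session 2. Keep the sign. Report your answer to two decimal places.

Session 1: z(0.7440) = 0.656, z(0.2933) = -0.544, d' = 1.200
Session 2: z(0.9600) = 1.751, z(0.2800) = -0.583, d' = 2.334
Δd' = d'_Session 1 − d'_Session 2 = 1.200 − 2.334 = -1.134
Session 2 has the higher sensitivity.

Δd' = -1.13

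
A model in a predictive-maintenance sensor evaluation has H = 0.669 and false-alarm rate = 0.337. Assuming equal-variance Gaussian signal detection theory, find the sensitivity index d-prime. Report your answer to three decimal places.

d-prime = 0.858

z(H) = z(0.669) = 0.4372
z(FA) = z(0.337) = -0.4207
d' = z(H) − z(FA) = 0.4372 − (-0.4207) = 0.8579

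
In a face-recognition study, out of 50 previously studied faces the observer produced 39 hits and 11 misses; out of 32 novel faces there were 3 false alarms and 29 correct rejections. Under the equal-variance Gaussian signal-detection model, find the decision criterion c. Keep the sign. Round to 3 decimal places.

H = 39/50 = 0.7800
FA = 3/32 = 0.0938
z(0.7800) = 0.7722, z(0.0938) = -1.3177
c = −½·[z(H) + z(FA)] = −0.5 × (0.7722 + (-1.3177)) = 0.27275

c = 0.273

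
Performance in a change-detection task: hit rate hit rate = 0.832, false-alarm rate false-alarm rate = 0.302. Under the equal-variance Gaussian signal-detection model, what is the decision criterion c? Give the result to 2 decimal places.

z(H) = z(0.832) = 0.962
z(FA) = z(0.302) = -0.519
c = −½·[z(H) + z(FA)] = −0.5 × (0.962 + (-0.519)) = -0.2215

c = -0.22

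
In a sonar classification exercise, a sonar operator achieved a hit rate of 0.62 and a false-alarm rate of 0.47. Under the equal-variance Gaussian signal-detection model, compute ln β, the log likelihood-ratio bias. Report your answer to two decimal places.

ln β = -0.04

z(H) = 0.305
z(FA) = -0.075
ln β = −½·[z(H)² − z(FA)²] = −0.5 × (0.093 − 0.006) = -0.0435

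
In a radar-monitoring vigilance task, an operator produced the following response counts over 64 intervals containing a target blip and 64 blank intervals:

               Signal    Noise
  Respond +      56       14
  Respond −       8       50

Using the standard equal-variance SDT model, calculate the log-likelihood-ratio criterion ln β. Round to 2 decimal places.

ln β = -0.36

H = 56/64 = 0.8750
FA = 14/64 = 0.2188
z(H) = z(0.8750) = 1.150
z(FA) = z(0.2188) = -0.776
ln β = −½·[z(H)² − z(FA)²] = −0.5 × (1.323 − 0.602) = -0.3605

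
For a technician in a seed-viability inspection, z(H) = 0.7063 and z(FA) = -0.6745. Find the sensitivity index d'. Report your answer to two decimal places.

d' = z(H) − z(FA) = 0.7063 − (-0.6745) = 1.3808

d' = 1.38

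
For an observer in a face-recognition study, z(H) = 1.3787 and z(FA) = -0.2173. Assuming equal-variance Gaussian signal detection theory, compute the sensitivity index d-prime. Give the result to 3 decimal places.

d' = z(H) − z(FA) = 1.3787 − (-0.2173) = 1.5960

d-prime = 1.596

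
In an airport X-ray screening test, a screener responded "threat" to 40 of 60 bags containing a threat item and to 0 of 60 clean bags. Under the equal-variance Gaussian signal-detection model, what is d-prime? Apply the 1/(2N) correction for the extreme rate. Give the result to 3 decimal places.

The false-alarm rate is 0/60 = 0, so apply the 1/(2N) correction: FA → 1/(2·60) = 0.00833.
z(H) = z(0.66667) = 0.4307
z(FA) = z(0.00833) = -2.3941
d' = 0.4307 − (-2.3941) = 2.8248

d-prime = 2.825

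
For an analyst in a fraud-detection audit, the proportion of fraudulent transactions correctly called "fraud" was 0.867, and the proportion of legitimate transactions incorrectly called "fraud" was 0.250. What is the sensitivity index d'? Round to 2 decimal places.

d' = 1.79

z(H) = z(0.867) = 1.1123
z(FA) = z(0.250) = -0.6745
d' = z(H) − z(FA) = 1.1123 − (-0.6745) = 1.7868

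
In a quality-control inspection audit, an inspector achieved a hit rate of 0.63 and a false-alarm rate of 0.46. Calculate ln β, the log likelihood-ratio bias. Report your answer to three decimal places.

ln β = -0.050

z(H) = 0.3319
z(FA) = -0.1004
ln β = −½·[z(H)² − z(FA)²] = −0.5 × (0.1102 − 0.0101) = -0.05005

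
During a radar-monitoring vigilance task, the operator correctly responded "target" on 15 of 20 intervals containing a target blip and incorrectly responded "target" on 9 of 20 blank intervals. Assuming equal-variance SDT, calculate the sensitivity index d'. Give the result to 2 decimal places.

H = 15/20 = 0.7500
FA = 9/20 = 0.4500
z(0.7500) = 0.6745, z(0.4500) = -0.1257
d' = z(H) − z(FA) = 0.6745 − (-0.1257) = 0.8002

d' = 0.80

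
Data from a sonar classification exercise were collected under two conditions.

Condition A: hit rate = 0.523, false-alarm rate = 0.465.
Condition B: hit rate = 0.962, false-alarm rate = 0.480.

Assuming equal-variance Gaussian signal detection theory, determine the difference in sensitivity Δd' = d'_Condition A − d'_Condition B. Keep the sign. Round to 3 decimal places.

Δd' = -1.679

Condition A: z(0.523) = 0.0577, z(0.465) = -0.0878, d' = 0.1455
Condition B: z(0.962) = 1.7744, z(0.480) = -0.0502, d' = 1.8246
Δd' = d'_Condition A − d'_Condition B = 0.1455 − 1.8246 = -1.6791
Condition B has the higher sensitivity.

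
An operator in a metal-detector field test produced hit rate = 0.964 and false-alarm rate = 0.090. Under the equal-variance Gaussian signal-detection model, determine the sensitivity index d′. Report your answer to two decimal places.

z(H) = z(0.964) = 1.799
z(FA) = z(0.090) = -1.341
d' = z(H) − z(FA) = 1.799 − (-1.341) = 3.140

d′ = 3.14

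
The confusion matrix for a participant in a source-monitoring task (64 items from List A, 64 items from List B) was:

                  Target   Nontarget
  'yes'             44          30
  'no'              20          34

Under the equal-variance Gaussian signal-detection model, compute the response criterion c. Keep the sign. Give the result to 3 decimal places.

c = -0.205

H = 44/64 = 0.6875
FA = 30/64 = 0.4688
Φ⁻¹(H) = Φ⁻¹(0.6875) = 0.4888
Φ⁻¹(FA) = Φ⁻¹(0.4688) = -0.0783
c = −½·[z(H) + z(FA)] = −0.5 × (0.4888 + (-0.0783)) = -0.20525
c < 0: the participant has a liberal response bias.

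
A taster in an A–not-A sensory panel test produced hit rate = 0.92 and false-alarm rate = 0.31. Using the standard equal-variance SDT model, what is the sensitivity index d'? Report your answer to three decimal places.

d' = 1.901

z(H) = z(0.92) = 1.4051
z(FA) = z(0.31) = -0.4959
d' = z(H) − z(FA) = 1.4051 − (-0.4959) = 1.9010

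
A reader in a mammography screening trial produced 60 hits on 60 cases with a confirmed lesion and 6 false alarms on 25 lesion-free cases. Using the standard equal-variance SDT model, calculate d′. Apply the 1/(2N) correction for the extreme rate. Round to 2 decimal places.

d′ = 3.10

The hit rate is 60/60 = 1, so apply the 1/(2N) correction: H → 1 − 1/(2·60) = 0.99167.
z(H) = z(0.99167) = 2.394
z(FA) = z(0.24000) = -0.706
d' = 2.394 − (-0.706) = 3.100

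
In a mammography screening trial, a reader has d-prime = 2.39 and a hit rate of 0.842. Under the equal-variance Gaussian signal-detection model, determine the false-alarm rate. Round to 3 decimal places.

z(hit rate) = z(0.842) = 1.0027
z(FA) = z(H) − d' = 1.0027 − 2.39 = -1.3873
false-alarm rate = Φ(-1.3873) = 0.0827

false-alarm rate = 0.083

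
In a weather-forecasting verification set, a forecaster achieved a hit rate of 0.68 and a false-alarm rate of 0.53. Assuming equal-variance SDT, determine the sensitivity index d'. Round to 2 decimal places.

d' = 0.39

z(H) = 0.4677
z(FA) = 0.0753
d' = z(H) − z(FA) = 0.4677 − 0.0753 = 0.3924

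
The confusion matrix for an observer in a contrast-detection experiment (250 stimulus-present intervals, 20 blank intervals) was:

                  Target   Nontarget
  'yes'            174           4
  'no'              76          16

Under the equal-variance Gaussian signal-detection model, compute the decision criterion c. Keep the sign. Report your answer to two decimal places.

H = 174/250 = 0.6960
FA = 4/20 = 0.2000
z(H) = 0.5129
z(FA) = -0.8416
c = −½·[z(H) + z(FA)] = −0.5 × (0.5129 + (-0.8416)) = 0.16435
c > 0: the observer has a conservative response bias.

c = 0.16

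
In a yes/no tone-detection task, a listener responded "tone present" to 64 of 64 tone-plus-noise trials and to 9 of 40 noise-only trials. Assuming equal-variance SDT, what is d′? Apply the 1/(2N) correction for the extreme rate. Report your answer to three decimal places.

The hit rate is 64/64 = 1, so apply the 1/(2N) correction: H → 1 − 1/(2·64) = 0.99219.
z(H) = z(0.99219) = 2.4177
z(FA) = z(0.22500) = -0.7554
d' = 2.4177 − (-0.7554) = 3.1731

d′ = 3.173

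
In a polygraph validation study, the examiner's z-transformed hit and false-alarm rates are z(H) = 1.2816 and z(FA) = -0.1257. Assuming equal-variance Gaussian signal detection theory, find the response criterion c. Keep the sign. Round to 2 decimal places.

c = -0.58

c = −½·[z(H) + z(FA)] = −½·(1.2816 + (-0.1257)) = -0.57795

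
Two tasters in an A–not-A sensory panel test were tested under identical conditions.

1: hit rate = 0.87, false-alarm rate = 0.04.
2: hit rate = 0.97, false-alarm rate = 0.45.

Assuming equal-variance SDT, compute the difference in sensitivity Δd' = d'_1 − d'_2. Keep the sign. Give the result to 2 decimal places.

Δd' = 0.87

1: z(0.87) = 1.126, z(0.04) = -1.751, d' = 2.877
2: z(0.97) = 1.881, z(0.45) = -0.126, d' = 2.007
Δd' = d'_1 − d'_2 = 2.877 − 2.007 = 0.870
1 has the higher sensitivity.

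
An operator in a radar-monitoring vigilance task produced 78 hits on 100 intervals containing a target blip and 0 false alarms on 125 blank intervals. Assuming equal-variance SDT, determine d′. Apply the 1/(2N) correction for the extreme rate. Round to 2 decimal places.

The false-alarm rate is 0/125 = 0, so apply the 1/(2N) correction: FA → 1/(2·125) = 0.00400.
z(H) = z(0.78000) = 0.772
z(FA) = z(0.00400) = -2.652
d' = 0.772 − (-2.652) = 3.424

d′ = 3.42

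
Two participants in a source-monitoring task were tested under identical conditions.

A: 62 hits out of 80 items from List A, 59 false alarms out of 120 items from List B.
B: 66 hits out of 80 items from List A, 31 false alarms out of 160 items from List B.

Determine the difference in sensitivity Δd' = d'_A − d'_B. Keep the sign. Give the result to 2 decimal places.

A: z(0.7750) = 0.755, z(0.4917) = -0.021, d' = 0.776
B: z(0.8250) = 0.935, z(0.1938) = -0.864, d' = 1.799
Δd' = d'_A − d'_B = 0.776 − 1.799 = -1.023
B has the higher sensitivity.

Δd' = -1.02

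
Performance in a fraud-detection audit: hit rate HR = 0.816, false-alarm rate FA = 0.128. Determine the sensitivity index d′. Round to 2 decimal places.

Φ⁻¹(H) = 0.9002
Φ⁻¹(FA) = -1.1359
d' = z(H) − z(FA) = 0.9002 − (-1.1359) = 2.0361

d′ = 2.04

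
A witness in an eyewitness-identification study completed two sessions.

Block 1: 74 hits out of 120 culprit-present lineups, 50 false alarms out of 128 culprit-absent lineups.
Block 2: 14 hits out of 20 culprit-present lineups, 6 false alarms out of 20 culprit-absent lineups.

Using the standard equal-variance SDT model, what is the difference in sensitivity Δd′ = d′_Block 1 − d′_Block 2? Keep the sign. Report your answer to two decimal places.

Block 1: z(0.6167) = 0.297, z(0.3906) = -0.278, d' = 0.575
Block 2: z(0.7000) = 0.524, z(0.3000) = -0.524, d' = 1.048
Δd' = d'_Block 1 − d'_Block 2 = 0.575 − 1.048 = -0.473
Block 2 has the higher sensitivity.

Δd′ = -0.47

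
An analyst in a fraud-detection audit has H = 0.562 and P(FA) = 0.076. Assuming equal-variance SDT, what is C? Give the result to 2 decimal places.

z(H) = 0.1560
z(FA) = -1.4325
c = −½·[z(H) + z(FA)] = −0.5 × (0.1560 + (-1.4325)) = 0.63825
c > 0: the analyst has a conservative response bias.

C = 0.64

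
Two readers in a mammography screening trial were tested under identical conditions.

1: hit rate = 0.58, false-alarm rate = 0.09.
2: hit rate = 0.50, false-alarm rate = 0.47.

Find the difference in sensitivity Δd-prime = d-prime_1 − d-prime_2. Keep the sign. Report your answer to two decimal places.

1: z(0.58) = 0.202, z(0.09) = -1.341, d' = 1.543
2: z(0.50) = 0.000, z(0.47) = -0.075, d' = 0.075
Δd' = d'_1 − d'_2 = 1.543 − 0.075 = 1.468
1 has the higher sensitivity.

Δd-prime = 1.47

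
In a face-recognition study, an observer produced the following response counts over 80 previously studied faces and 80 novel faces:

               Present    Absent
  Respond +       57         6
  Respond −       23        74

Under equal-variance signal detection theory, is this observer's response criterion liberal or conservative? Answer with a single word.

z(H) = 0.561, z(FA) = -1.440
c = −½·(z(H) + z(FA)) = 0.4395
c > 0 → conservative criterion (biased toward responding “no”).

conservative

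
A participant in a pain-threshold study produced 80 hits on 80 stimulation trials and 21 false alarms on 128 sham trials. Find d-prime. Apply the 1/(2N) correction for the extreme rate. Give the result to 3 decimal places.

d-prime = 3.476

The hit rate is 80/80 = 1, so apply the 1/(2N) correction: H → 1 − 1/(2·80) = 0.99375.
z(H) = z(0.99375) = 2.4977
z(FA) = z(0.16406) = -0.9779
d' = 2.4977 − (-0.9779) = 3.4756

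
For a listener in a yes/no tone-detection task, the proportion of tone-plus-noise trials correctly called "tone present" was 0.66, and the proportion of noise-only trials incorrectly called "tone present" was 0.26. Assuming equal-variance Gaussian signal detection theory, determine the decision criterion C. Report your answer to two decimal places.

Φ⁻¹(H) = Φ⁻¹(0.66) = 0.4125
Φ⁻¹(FA) = Φ⁻¹(0.26) = -0.6433
c = −½·[z(H) + z(FA)] = −0.5 × (0.4125 + (-0.6433)) = 0.1154

C = 0.12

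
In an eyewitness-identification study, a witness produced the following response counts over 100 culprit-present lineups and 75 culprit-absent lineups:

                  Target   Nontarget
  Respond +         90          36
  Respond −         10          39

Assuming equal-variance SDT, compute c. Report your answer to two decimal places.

H = 90/100 = 0.9000
FA = 36/75 = 0.4800
z(H) = z(0.9000) = 1.2816
z(FA) = z(0.4800) = -0.0502
c = −½·[z(H) + z(FA)] = −0.5 × (1.2816 + (-0.0502)) = -0.6157

c = -0.62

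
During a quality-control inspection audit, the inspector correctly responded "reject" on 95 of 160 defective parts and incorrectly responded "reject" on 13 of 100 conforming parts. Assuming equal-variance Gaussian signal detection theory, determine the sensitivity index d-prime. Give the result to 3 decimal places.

H = 95/160 = 0.5938
FA = 13/100 = 0.1300
Φ⁻¹(H) = Φ⁻¹(0.5938) = 0.2373
Φ⁻¹(FA) = Φ⁻¹(0.1300) = -1.1264
d' = z(H) − z(FA) = 0.2373 − (-1.1264) = 1.3637

d-prime = 1.364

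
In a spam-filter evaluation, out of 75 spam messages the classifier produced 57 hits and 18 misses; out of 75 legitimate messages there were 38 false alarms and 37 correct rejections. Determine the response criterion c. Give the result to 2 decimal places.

H = 57/75 = 0.7600
FA = 38/75 = 0.5067
z(H) = z(0.7600) = 0.7063
z(FA) = z(0.5067) = 0.0168
c = −½·[z(H) + z(FA)] = −0.5 × (0.7063 + 0.0168) = -0.36155
c < 0: the classifier has a liberal response bias.

c = -0.36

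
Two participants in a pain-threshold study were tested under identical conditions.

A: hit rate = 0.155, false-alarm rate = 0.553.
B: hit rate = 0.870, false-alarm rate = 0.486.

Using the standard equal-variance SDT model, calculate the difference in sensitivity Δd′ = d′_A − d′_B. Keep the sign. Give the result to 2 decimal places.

A: z(0.155) = -1.015, z(0.553) = 0.133, d' = -1.148
B: z(0.870) = 1.126, z(0.486) = -0.035, d' = 1.161
Δd' = d'_A − d'_B = -1.148 − 1.161 = -2.309
B has the higher sensitivity.

Δd′ = -2.31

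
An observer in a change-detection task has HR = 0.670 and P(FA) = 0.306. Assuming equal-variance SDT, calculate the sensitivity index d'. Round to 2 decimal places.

z(H) = z(0.670) = 0.440
z(FA) = z(0.306) = -0.507
d' = z(H) − z(FA) = 0.440 − (-0.507) = 0.947

d' = 0.95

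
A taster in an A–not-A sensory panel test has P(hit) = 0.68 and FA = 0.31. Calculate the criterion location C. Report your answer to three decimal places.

Φ⁻¹(H) = 0.4677
Φ⁻¹(FA) = -0.4959
c = −½·[z(H) + z(FA)] = −0.5 × (0.4677 + (-0.4959)) = 0.0141
c > 0: the taster has a conservative response bias.

C = 0.014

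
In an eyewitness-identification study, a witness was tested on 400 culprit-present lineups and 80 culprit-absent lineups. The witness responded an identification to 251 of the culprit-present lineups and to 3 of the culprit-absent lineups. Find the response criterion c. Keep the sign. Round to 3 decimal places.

H = 251/400 = 0.6275
FA = 3/80 = 0.0375
z(H) = z(0.6275) = 0.3252
z(FA) = z(0.0375) = -1.7805
c = −½·[z(H) + z(FA)] = −0.5 × (0.3252 + (-1.7805)) = 0.72765

c = 0.728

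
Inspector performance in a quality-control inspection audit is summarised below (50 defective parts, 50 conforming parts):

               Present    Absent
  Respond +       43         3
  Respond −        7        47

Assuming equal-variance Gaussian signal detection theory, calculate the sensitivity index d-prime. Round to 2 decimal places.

d-prime = 2.64

H = 43/50 = 0.8600
FA = 3/50 = 0.0600
z(0.8600) = 1.080, z(0.0600) = -1.555
d' = z(H) − z(FA) = 1.080 − (-1.555) = 2.635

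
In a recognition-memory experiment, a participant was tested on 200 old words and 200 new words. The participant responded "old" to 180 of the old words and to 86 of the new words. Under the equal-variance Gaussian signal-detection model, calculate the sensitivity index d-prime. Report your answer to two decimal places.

H = 180/200 = 0.9000
FA = 86/200 = 0.4300
z(H) = z(0.9000) = 1.282
z(FA) = z(0.4300) = -0.176
d' = z(H) − z(FA) = 1.282 − (-0.176) = 1.458

d-prime = 1.46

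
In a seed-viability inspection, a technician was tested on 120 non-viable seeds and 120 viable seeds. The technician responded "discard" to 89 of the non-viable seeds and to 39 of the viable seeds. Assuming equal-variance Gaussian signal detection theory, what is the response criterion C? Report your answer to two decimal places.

H = 89/120 = 0.7417
FA = 39/120 = 0.3250
z(0.7417) = 0.649, z(0.3250) = -0.454
c = −½·[z(H) + z(FA)] = −0.5 × (0.649 + (-0.454)) = -0.0975
c < 0: the technician has a liberal response bias.

C = -0.10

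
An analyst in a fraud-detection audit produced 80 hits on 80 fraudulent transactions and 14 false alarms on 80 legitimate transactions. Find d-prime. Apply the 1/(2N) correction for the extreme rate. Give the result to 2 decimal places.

The hit rate is 80/80 = 1, so apply the 1/(2N) correction: H → 1 − 1/(2·80) = 0.99375.
z(H) = z(0.99375) = 2.498
z(FA) = z(0.17500) = -0.935
d' = 2.498 − (-0.935) = 3.433

d-prime = 3.43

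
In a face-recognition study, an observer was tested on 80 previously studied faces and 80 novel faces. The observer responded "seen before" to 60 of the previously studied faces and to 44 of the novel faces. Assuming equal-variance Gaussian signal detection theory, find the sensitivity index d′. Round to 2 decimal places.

H = 60/80 = 0.7500
FA = 44/80 = 0.5500
z(H) = 0.674
z(FA) = 0.126
d' = z(H) − z(FA) = 0.674 − 0.126 = 0.548

d′ = 0.55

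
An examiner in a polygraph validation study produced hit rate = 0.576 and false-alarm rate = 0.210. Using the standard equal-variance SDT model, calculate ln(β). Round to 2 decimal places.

ln β = 0.31

Φ⁻¹(0.576) = 0.192, Φ⁻¹(0.210) = -0.806
ln β = −½·[z(H)² − z(FA)²] = −0.5 × (0.037 − 0.650) = 0.3065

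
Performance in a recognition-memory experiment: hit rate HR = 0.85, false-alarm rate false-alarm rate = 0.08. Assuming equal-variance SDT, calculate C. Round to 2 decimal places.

z(H) = 1.036
z(FA) = -1.405
c = −½·[z(H) + z(FA)] = −0.5 × (1.036 + (-1.405)) = 0.1845

C = 0.18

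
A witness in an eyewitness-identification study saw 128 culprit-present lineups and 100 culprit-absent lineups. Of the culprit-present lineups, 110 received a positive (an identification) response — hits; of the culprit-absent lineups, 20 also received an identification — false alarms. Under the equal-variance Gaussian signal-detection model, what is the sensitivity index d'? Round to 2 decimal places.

H = 110/128 = 0.8594
FA = 20/100 = 0.2000
z(0.8594) = 1.078, z(0.2000) = -0.842
d' = z(H) − z(FA) = 1.078 − (-0.842) = 1.920

d' = 1.92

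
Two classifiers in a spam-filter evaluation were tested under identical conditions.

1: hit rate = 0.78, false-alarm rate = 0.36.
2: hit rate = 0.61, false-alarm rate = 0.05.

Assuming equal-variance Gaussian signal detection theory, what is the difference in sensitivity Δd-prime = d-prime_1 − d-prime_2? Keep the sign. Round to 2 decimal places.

1: z(0.78) = 0.772, z(0.36) = -0.358, d' = 1.130
2: z(0.61) = 0.279, z(0.05) = -1.645, d' = 1.924
Δd' = d'_1 − d'_2 = 1.130 − 1.924 = -0.794
2 has the higher sensitivity.

Δd-prime = -0.79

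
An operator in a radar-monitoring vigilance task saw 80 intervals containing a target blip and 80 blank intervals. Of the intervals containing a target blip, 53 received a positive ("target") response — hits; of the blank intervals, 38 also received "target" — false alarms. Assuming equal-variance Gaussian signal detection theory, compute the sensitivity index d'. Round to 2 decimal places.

d' = 0.48

H = 53/80 = 0.6625
FA = 38/80 = 0.4750
Φ⁻¹(H) = Φ⁻¹(0.6625) = 0.419
Φ⁻¹(FA) = Φ⁻¹(0.4750) = -0.063
d' = z(H) − z(FA) = 0.419 − (-0.063) = 0.482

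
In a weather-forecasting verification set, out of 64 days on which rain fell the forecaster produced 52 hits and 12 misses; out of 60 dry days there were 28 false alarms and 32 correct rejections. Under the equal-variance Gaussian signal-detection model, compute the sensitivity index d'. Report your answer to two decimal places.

d' = 0.97

H = 52/64 = 0.8125
FA = 28/60 = 0.4667
z(H) = 0.887
z(FA) = -0.084
d' = z(H) − z(FA) = 0.887 − (-0.084) = 0.971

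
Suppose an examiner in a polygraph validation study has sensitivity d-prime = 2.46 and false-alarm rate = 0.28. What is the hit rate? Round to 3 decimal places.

hit rate = 0.970

z(false-alarm rate) = z(0.28) = -0.5828
z(H) = z(FA) + d' = -0.5828 + 2.46 = 1.8772
hit rate = Φ(1.8772) = 0.9698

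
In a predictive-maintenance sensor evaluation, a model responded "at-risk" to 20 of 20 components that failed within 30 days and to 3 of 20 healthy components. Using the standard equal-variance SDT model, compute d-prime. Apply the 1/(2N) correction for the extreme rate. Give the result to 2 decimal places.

d-prime = 3.00

The hit rate is 20/20 = 1, so apply the 1/(2N) correction: H → 1 − 1/(2·20) = 0.97500.
z(H) = z(0.97500) = 1.960
z(FA) = z(0.15000) = -1.036
d' = 1.960 − (-1.036) = 2.996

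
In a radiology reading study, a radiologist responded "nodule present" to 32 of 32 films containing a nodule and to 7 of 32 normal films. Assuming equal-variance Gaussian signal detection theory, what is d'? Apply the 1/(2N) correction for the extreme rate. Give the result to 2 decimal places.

The hit rate is 32/32 = 1, so apply the 1/(2N) correction: H → 1 − 1/(2·32) = 0.98438.
z(H) = z(0.98438) = 2.154
z(FA) = z(0.21875) = -0.776
d' = 2.154 − (-0.776) = 2.930

d' = 2.93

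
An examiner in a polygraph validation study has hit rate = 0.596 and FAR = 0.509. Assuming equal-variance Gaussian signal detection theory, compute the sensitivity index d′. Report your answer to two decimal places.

d′ = 0.22

z(H) = 0.243
z(FA) = 0.023
d' = z(H) − z(FA) = 0.243 − 0.023 = 0.220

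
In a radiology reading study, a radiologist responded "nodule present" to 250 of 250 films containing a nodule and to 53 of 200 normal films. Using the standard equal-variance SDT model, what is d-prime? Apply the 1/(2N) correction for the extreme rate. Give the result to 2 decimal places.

The hit rate is 250/250 = 1, so apply the 1/(2N) correction: H → 1 − 1/(2·250) = 0.99800.
z(H) = z(0.99800) = 2.878
z(FA) = z(0.26500) = -0.628
d' = 2.878 − (-0.628) = 3.506

d-prime = 3.51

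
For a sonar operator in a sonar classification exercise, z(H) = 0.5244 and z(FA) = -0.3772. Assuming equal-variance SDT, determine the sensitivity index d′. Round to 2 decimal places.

d' = z(H) − z(FA) = 0.5244 − (-0.3772) = 0.9016

d′ = 0.90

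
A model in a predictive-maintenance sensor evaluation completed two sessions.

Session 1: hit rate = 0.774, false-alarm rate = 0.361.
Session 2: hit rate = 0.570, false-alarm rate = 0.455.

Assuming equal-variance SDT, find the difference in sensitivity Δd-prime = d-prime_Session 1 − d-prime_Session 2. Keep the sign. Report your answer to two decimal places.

Δd-prime = 0.82

Session 1: z(0.774) = 0.752, z(0.361) = -0.356, d' = 1.108
Session 2: z(0.570) = 0.176, z(0.455) = -0.113, d' = 0.289
Δd' = d'_Session 1 − d'_Session 2 = 1.108 − 0.289 = 0.819
Session 1 has the higher sensitivity.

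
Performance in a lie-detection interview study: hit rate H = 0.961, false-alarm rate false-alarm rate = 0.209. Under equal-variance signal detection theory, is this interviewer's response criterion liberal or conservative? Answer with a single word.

z(H) = 1.762, z(FA) = -0.810
c = −½·(z(H) + z(FA)) = -0.476
c < 0 → liberal criterion (biased toward responding “yes”).

liberal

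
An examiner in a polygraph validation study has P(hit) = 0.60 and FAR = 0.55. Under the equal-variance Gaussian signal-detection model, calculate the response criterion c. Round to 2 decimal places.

Φ⁻¹(H) = 0.2533
Φ⁻¹(FA) = 0.1257
c = −½·[z(H) + z(FA)] = −0.5 × (0.2533 + 0.1257) = -0.1895

c = -0.19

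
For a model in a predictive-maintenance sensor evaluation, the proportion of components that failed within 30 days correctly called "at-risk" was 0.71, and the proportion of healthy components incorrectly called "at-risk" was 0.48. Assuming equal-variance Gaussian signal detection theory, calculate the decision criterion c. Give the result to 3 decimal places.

z(H) = z(0.71) = 0.5534
z(FA) = z(0.48) = -0.0502
c = −½·[z(H) + z(FA)] = −0.5 × (0.5534 + (-0.0502)) = -0.2516

c = -0.252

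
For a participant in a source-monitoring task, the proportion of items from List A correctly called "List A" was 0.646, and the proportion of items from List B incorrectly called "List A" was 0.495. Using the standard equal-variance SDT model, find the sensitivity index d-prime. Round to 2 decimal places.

z(H) = z(0.646) = 0.3745
z(FA) = z(0.495) = -0.0125
d' = z(H) − z(FA) = 0.3745 − (-0.0125) = 0.3870

d-prime = 0.39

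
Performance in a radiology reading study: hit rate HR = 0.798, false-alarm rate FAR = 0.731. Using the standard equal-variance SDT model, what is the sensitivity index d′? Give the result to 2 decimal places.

d′ = 0.22

z(0.798) = 0.8345, z(0.731) = 0.6158
d' = z(H) − z(FA) = 0.8345 − 0.6158 = 0.2187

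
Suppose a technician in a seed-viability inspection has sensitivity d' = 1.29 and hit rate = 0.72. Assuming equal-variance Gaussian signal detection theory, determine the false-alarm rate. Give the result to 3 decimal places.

false-alarm rate = 0.240

z(hit rate) = z(0.72) = 0.5828
z(FA) = z(H) − d' = 0.5828 − 1.29 = -0.7072
false-alarm rate = Φ(-0.7072) = 0.2397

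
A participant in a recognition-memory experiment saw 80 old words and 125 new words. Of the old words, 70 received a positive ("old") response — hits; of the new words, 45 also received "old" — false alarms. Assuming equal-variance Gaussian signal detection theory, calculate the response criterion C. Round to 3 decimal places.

C = -0.396

H = 70/80 = 0.8750
FA = 45/125 = 0.3600
z(H) = z(0.8750) = 1.1503
z(FA) = z(0.3600) = -0.3585
c = −½·[z(H) + z(FA)] = −0.5 × (1.1503 + (-0.3585)) = -0.3959
c < 0: the participant has a liberal response bias.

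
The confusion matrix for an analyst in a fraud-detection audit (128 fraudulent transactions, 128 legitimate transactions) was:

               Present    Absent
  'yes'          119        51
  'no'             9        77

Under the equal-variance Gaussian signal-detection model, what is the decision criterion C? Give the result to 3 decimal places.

H = 119/128 = 0.9297
FA = 51/128 = 0.3984
z(0.9297) = 1.4736, z(0.3984) = -0.2575
c = −½·[z(H) + z(FA)] = −0.5 × (1.4736 + (-0.2575)) = -0.60805
c < 0: the analyst has a liberal response bias.

C = -0.608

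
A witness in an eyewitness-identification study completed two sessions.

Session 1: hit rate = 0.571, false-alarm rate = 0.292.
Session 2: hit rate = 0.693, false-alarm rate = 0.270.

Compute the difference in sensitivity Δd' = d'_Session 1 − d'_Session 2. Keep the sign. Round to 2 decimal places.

Δd' = -0.39

Session 1: z(0.571) = 0.179, z(0.292) = -0.548, d' = 0.727
Session 2: z(0.693) = 0.504, z(0.270) = -0.613, d' = 1.117
Δd' = d'_Session 1 − d'_Session 2 = 0.727 − 1.117 = -0.390
Session 2 has the higher sensitivity.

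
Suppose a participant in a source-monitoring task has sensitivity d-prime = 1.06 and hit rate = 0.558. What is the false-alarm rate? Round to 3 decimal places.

z(hit rate) = z(0.558) = 0.1459
z(FA) = z(H) − d' = 0.1459 − 1.06 = -0.9141
false-alarm rate = Φ(-0.9141) = 0.1803

false-alarm rate = 0.180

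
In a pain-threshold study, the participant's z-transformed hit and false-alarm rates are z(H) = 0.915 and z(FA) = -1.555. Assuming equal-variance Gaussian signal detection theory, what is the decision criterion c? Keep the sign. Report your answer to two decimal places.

c = 0.32

c = −½·[z(H) + z(FA)] = −½·(0.915 + (-1.555)) = 0.320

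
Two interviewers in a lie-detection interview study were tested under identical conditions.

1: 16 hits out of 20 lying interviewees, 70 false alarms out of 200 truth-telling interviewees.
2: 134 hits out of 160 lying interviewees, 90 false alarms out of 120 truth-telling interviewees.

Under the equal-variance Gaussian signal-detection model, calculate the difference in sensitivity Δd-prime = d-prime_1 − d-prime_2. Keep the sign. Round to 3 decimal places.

Δd-prime = 0.917

1: z(0.8000) = 0.8416, z(0.3500) = -0.3853, d' = 1.2269
2: z(0.8375) = 0.9842, z(0.7500) = 0.6745, d' = 0.3097
Δd' = d'_1 − d'_2 = 1.2269 − 0.3097 = 0.9172
1 has the higher sensitivity.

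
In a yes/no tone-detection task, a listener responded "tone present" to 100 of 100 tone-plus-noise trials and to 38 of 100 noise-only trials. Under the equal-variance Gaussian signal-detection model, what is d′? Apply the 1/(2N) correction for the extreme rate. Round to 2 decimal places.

The hit rate is 100/100 = 1, so apply the 1/(2N) correction: H → 1 − 1/(2·100) = 0.99500.
z(H) = z(0.99500) = 2.576
z(FA) = z(0.38000) = -0.305
d' = 2.576 − (-0.305) = 2.881

d′ = 2.88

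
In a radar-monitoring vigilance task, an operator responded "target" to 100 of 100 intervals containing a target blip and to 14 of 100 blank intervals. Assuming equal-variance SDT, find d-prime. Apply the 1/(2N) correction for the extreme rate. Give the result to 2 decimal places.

d-prime = 3.66

The hit rate is 100/100 = 1, so apply the 1/(2N) correction: H → 1 − 1/(2·100) = 0.99500.
z(H) = z(0.99500) = 2.576
z(FA) = z(0.14000) = -1.080
d' = 2.576 − (-1.080) = 3.656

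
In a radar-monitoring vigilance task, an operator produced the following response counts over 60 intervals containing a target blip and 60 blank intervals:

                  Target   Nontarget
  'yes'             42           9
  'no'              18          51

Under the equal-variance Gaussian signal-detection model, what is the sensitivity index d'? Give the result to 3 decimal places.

H = 42/60 = 0.7000
FA = 9/60 = 0.1500
z(H) = 0.5244
z(FA) = -1.0364
d' = z(H) − z(FA) = 0.5244 − (-1.0364) = 1.5608

d' = 1.561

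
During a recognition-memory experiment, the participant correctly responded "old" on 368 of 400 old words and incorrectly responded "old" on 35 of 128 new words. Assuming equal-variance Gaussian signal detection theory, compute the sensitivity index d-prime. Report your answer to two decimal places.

H = 368/400 = 0.9200
FA = 35/128 = 0.2734
z(H) = z(0.9200) = 1.4051
z(FA) = z(0.2734) = -0.6026
d' = z(H) − z(FA) = 1.4051 − (-0.6026) = 2.0077

d-prime = 2.01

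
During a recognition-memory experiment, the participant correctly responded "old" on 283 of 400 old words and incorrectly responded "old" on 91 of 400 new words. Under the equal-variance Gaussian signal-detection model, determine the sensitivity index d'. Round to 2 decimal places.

d' = 1.29

H = 283/400 = 0.7075
FA = 91/400 = 0.2275
Φ⁻¹(H) = Φ⁻¹(0.7075) = 0.5461
Φ⁻¹(FA) = Φ⁻¹(0.2275) = -0.7471
d' = z(H) − z(FA) = 0.5461 − (-0.7471) = 1.2932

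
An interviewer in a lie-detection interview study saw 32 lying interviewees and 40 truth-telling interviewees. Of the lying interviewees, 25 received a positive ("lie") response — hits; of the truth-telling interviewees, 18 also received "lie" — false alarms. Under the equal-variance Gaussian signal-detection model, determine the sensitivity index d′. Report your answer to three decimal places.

d′ = 0.902

H = 25/32 = 0.7812
FA = 18/40 = 0.4500
z(H) = z(0.7812) = 0.7763
z(FA) = z(0.4500) = -0.1257
d' = z(H) − z(FA) = 0.7763 − (-0.1257) = 0.9020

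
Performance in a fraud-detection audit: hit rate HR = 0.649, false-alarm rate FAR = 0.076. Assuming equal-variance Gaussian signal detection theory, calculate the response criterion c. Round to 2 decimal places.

c = 0.52

Φ⁻¹(H) = Φ⁻¹(0.649) = 0.3826
Φ⁻¹(FA) = Φ⁻¹(0.076) = -1.4325
c = −½·[z(H) + z(FA)] = −0.5 × (0.3826 + (-1.4325)) = 0.52495
c > 0: the analyst has a conservative response bias.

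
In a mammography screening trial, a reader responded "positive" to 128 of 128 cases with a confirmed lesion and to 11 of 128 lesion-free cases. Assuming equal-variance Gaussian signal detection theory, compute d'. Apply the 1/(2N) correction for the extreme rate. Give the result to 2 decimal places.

d' = 4.03

The hit rate is 128/128 = 1, so apply the 1/(2N) correction: H → 1 − 1/(2·128) = 0.99609.
z(H) = z(0.99609) = 2.660
z(FA) = z(0.08594) = -1.366
d' = 2.660 − (-1.366) = 4.026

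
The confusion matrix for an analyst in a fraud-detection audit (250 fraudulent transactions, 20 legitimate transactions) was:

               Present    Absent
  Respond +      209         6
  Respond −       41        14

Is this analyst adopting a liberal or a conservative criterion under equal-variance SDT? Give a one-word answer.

liberal

z(H) = 0.978, z(FA) = -0.524
c = −½·(z(H) + z(FA)) = -0.227
c < 0 → liberal criterion (biased toward responding “yes”).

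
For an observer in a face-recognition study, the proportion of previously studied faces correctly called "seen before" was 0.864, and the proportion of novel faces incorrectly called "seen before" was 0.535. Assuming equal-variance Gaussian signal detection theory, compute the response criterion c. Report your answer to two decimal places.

z(0.864) = 1.098, z(0.535) = 0.088
c = −½·[z(H) + z(FA)] = −0.5 × (1.098 + 0.088) = -0.593
c < 0: the observer has a liberal response bias.

c = -0.59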